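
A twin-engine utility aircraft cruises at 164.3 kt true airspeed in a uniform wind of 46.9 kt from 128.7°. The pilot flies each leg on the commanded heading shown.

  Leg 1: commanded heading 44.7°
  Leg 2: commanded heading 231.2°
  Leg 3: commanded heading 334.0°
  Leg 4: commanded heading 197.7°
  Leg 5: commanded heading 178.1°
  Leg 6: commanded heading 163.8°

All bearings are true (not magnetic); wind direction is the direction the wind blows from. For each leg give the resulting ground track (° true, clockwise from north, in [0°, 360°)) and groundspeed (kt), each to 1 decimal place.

Leg 1: track=28.4°, groundspeed=166.1 kt
Leg 2: track=245.9°, groundspeed=180.4 kt
Leg 3: track=328.5°, groundspeed=207.7 kt
Leg 4: track=214.2°, groundspeed=153.9 kt
Leg 5: track=193.0°, groundspeed=138.4 kt
Leg 6: track=175.9°, groundspeed=128.8 kt

Leg 1: heading 44.7°; drift -16.3° → track 28.4°, groundspeed 166.1 kt
Leg 2: heading 231.2°; drift +14.7° → track 245.9°, groundspeed 180.4 kt
Leg 3: heading 334.0°; drift -5.5° → track 328.5°, groundspeed 207.7 kt
Leg 4: heading 197.7°; drift +16.5° → track 214.2°, groundspeed 153.9 kt
Leg 5: heading 178.1°; drift +14.9° → track 193.0°, groundspeed 138.4 kt
Leg 6: heading 163.8°; drift +12.1° → track 175.9°, groundspeed 128.8 kt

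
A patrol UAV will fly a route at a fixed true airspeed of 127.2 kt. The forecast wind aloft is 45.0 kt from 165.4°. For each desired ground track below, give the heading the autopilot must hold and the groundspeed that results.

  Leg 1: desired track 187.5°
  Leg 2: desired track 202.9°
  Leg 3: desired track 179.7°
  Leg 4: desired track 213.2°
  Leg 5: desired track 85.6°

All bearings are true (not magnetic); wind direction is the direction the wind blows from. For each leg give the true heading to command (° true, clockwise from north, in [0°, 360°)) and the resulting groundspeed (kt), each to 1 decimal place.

Leg 1: heading=179.9°, groundspeed=84.4 kt
Leg 2: heading=190.5°, groundspeed=88.5 kt
Leg 3: heading=174.7°, groundspeed=83.1 kt
Leg 4: heading=198.0°, groundspeed=92.5 kt
Leg 5: heading=106.0°, groundspeed=111.3 kt

Leg 1: desired track 187.5°; wind correction -7.6° → command heading 179.9°, groundspeed 84.4 kt
Leg 2: desired track 202.9°; wind correction -12.4° → command heading 190.5°, groundspeed 88.5 kt
Leg 3: desired track 179.7°; wind correction -5.0° → command heading 174.7°, groundspeed 83.1 kt
Leg 4: desired track 213.2°; wind correction -15.2° → command heading 198.0°, groundspeed 92.5 kt
Leg 5: desired track 85.6°; wind correction +20.4° → command heading 106.0°, groundspeed 111.3 kt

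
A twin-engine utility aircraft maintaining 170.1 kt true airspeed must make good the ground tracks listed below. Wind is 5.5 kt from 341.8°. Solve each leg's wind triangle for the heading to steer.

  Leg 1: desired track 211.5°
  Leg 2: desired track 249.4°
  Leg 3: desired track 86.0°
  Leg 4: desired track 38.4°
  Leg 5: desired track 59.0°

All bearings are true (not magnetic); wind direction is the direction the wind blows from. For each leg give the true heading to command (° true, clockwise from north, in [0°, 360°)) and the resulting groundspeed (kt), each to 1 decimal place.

Leg 1: desired track 211.5°; wind correction +1.4° → command heading 212.9°, groundspeed 173.6 kt
Leg 2: desired track 249.4°; wind correction +1.9° → command heading 251.3°, groundspeed 170.2 kt
Leg 3: desired track 86.0°; wind correction -1.8° → command heading 84.2°, groundspeed 171.4 kt
Leg 4: desired track 38.4°; wind correction -1.5° → command heading 36.9°, groundspeed 167.0 kt
Leg 5: desired track 59.0°; wind correction -1.8° → command heading 57.2°, groundspeed 168.8 kt

Leg 1: heading=212.9°, groundspeed=173.6 kt
Leg 2: heading=251.3°, groundspeed=170.2 kt
Leg 3: heading=84.2°, groundspeed=171.4 kt
Leg 4: heading=36.9°, groundspeed=167.0 kt
Leg 5: heading=57.2°, groundspeed=168.8 kt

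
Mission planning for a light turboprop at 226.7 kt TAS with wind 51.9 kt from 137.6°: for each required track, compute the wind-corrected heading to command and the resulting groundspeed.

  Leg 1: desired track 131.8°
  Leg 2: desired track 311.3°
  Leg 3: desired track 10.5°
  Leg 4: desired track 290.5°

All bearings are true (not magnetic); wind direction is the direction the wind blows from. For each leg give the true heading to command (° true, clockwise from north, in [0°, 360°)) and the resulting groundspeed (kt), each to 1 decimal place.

Leg 1: desired track 131.8°; wind correction +1.3° → command heading 133.1°, groundspeed 175.0 kt
Leg 2: desired track 311.3°; wind correction -1.4° → command heading 309.9°, groundspeed 278.2 kt
Leg 3: desired track 10.5°; wind correction +10.5° → command heading 21.0°, groundspeed 254.2 kt
Leg 4: desired track 290.5°; wind correction -6.0° → command heading 284.5°, groundspeed 271.7 kt

Leg 1: heading=133.1°, groundspeed=175.0 kt
Leg 2: heading=309.9°, groundspeed=278.2 kt
Leg 3: heading=21.0°, groundspeed=254.2 kt
Leg 4: heading=284.5°, groundspeed=271.7 kt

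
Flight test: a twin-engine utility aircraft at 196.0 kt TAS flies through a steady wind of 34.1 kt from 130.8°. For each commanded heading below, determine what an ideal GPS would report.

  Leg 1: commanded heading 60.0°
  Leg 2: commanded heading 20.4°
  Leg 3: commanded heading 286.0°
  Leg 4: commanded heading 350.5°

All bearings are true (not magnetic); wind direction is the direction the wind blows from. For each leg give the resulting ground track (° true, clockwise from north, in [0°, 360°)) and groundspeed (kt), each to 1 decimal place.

Leg 1: heading 60.0°; drift -9.9° → track 50.1°, groundspeed 187.6 kt
Leg 2: heading 20.4°; drift -8.7° → track 11.7°, groundspeed 210.3 kt
Leg 3: heading 286.0°; drift +3.6° → track 289.6°, groundspeed 227.4 kt
Leg 4: heading 350.5°; drift -5.6° → track 344.9°, groundspeed 223.3 kt

Leg 1: track=50.1°, groundspeed=187.6 kt
Leg 2: track=11.7°, groundspeed=210.3 kt
Leg 3: track=289.6°, groundspeed=227.4 kt
Leg 4: track=344.9°, groundspeed=223.3 kt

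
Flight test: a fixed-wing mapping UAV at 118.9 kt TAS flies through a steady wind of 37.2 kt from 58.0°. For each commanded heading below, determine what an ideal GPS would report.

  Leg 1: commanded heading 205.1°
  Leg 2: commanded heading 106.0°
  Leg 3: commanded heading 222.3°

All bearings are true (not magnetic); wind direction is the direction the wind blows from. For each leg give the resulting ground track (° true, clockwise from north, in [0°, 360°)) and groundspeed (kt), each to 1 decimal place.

Leg 1: heading 205.1°; drift +7.7° → track 212.8°, groundspeed 151.5 kt
Leg 2: heading 106.0°; drift +16.4° → track 122.4°, groundspeed 98.0 kt
Leg 3: heading 222.3°; drift +3.7° → track 226.0°, groundspeed 155.0 kt

Leg 1: track=212.8°, groundspeed=151.5 kt
Leg 2: track=122.4°, groundspeed=98.0 kt
Leg 3: track=226.0°, groundspeed=155.0 kt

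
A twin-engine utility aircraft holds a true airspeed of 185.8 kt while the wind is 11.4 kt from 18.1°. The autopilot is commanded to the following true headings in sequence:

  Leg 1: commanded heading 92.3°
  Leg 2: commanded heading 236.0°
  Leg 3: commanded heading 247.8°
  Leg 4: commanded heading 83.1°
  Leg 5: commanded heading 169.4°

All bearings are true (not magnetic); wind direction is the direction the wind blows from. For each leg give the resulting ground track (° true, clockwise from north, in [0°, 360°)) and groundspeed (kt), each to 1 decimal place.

Leg 1: heading 92.3°; drift +3.4° → track 95.7°, groundspeed 183.0 kt
Leg 2: heading 236.0°; drift -2.1° → track 233.9°, groundspeed 194.9 kt
Leg 3: heading 247.8°; drift -2.6° → track 245.2°, groundspeed 193.4 kt
Leg 4: heading 83.1°; drift +3.3° → track 86.4°, groundspeed 181.3 kt
Leg 5: heading 169.4°; drift +1.6° → track 171.0°, groundspeed 195.9 kt

Leg 1: track=95.7°, groundspeed=183.0 kt
Leg 2: track=233.9°, groundspeed=194.9 kt
Leg 3: track=245.2°, groundspeed=193.4 kt
Leg 4: track=86.4°, groundspeed=181.3 kt
Leg 5: track=171.0°, groundspeed=195.9 kt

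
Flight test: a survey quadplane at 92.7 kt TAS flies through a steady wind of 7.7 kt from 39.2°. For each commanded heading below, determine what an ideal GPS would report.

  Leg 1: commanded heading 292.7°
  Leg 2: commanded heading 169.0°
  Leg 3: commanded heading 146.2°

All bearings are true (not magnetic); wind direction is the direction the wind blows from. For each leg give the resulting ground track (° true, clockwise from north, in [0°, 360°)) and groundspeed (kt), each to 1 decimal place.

Leg 1: track=288.3°, groundspeed=95.2 kt
Leg 2: track=172.5°, groundspeed=97.8 kt
Leg 3: track=150.6°, groundspeed=95.2 kt

Leg 1: heading 292.7°; drift -4.4° → track 288.3°, groundspeed 95.2 kt
Leg 2: heading 169.0°; drift +3.5° → track 172.5°, groundspeed 97.8 kt
Leg 3: heading 146.2°; drift +4.4° → track 150.6°, groundspeed 95.2 kt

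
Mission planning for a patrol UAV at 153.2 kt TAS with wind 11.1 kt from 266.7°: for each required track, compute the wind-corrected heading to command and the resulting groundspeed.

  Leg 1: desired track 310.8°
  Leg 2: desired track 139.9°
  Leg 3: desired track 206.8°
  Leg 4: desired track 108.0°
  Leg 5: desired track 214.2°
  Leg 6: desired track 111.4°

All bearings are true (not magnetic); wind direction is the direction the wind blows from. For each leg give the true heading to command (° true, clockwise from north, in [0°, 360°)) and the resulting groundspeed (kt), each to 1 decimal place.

Leg 1: desired track 310.8°; wind correction -2.9° → command heading 307.9°, groundspeed 145.0 kt
Leg 2: desired track 139.9°; wind correction +3.3° → command heading 143.2°, groundspeed 159.6 kt
Leg 3: desired track 206.8°; wind correction +3.6° → command heading 210.4°, groundspeed 147.3 kt
Leg 4: desired track 108.0°; wind correction +1.5° → command heading 109.5°, groundspeed 163.5 kt
Leg 5: desired track 214.2°; wind correction +3.3° → command heading 217.5°, groundspeed 146.2 kt
Leg 6: desired track 111.4°; wind correction +1.7° → command heading 113.1°, groundspeed 163.2 kt

Leg 1: heading=307.9°, groundspeed=145.0 kt
Leg 2: heading=143.2°, groundspeed=159.6 kt
Leg 3: heading=210.4°, groundspeed=147.3 kt
Leg 4: heading=109.5°, groundspeed=163.5 kt
Leg 5: heading=217.5°, groundspeed=146.2 kt
Leg 6: heading=113.1°, groundspeed=163.2 kt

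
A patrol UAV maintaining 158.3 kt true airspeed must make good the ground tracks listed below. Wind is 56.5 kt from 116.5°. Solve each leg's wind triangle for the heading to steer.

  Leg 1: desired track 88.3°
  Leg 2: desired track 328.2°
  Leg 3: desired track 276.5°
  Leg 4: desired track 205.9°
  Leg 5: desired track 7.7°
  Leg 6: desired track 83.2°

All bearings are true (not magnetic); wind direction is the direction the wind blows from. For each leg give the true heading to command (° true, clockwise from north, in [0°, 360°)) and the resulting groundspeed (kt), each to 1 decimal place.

Leg 1: heading=98.0°, groundspeed=106.2 kt
Leg 2: heading=339.0°, groundspeed=203.6 kt
Leg 3: heading=269.5°, groundspeed=210.2 kt
Leg 4: heading=185.0°, groundspeed=147.3 kt
Leg 5: heading=27.4°, groundspeed=167.2 kt
Leg 6: heading=94.5°, groundspeed=108.0 kt

Leg 1: desired track 88.3°; wind correction +9.7° → command heading 98.0°, groundspeed 106.2 kt
Leg 2: desired track 328.2°; wind correction +10.8° → command heading 339.0°, groundspeed 203.6 kt
Leg 3: desired track 276.5°; wind correction -7.0° → command heading 269.5°, groundspeed 210.2 kt
Leg 4: desired track 205.9°; wind correction -20.9° → command heading 185.0°, groundspeed 147.3 kt
Leg 5: desired track 7.7°; wind correction +19.7° → command heading 27.4°, groundspeed 167.2 kt
Leg 6: desired track 83.2°; wind correction +11.3° → command heading 94.5°, groundspeed 108.0 kt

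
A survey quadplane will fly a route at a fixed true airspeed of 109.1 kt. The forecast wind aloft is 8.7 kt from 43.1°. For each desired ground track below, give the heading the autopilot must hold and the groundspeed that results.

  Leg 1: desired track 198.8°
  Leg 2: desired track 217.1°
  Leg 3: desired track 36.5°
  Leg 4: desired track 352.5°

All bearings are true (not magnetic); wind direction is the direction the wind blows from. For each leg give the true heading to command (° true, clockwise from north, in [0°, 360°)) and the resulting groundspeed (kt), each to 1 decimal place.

Leg 1: desired track 198.8°; wind correction -1.9° → command heading 196.9°, groundspeed 117.0 kt
Leg 2: desired track 217.1°; wind correction -0.5° → command heading 216.6°, groundspeed 117.7 kt
Leg 3: desired track 36.5°; wind correction +0.5° → command heading 37.0°, groundspeed 100.5 kt
Leg 4: desired track 352.5°; wind correction +3.5° → command heading 356.0°, groundspeed 103.4 kt

Leg 1: heading=196.9°, groundspeed=117.0 kt
Leg 2: heading=216.6°, groundspeed=117.7 kt
Leg 3: heading=37.0°, groundspeed=100.5 kt
Leg 4: heading=356.0°, groundspeed=103.4 kt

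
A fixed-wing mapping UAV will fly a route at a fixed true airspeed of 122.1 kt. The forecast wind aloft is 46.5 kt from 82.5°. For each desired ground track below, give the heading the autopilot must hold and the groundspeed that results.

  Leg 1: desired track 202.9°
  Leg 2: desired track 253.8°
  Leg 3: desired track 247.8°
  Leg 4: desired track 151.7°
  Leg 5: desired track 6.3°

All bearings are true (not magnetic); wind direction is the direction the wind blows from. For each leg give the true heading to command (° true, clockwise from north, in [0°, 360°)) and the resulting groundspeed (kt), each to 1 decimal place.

Leg 1: desired track 202.9°; wind correction -19.2° → command heading 183.7°, groundspeed 138.9 kt
Leg 2: desired track 253.8°; wind correction -3.3° → command heading 250.5°, groundspeed 167.9 kt
Leg 3: desired track 247.8°; wind correction -5.5° → command heading 242.3°, groundspeed 166.5 kt
Leg 4: desired track 151.7°; wind correction -20.9° → command heading 130.8°, groundspeed 97.6 kt
Leg 5: desired track 6.3°; wind correction +21.7° → command heading 28.0°, groundspeed 102.4 kt

Leg 1: heading=183.7°, groundspeed=138.9 kt
Leg 2: heading=250.5°, groundspeed=167.9 kt
Leg 3: heading=242.3°, groundspeed=166.5 kt
Leg 4: heading=130.8°, groundspeed=97.6 kt
Leg 5: heading=28.0°, groundspeed=102.4 kt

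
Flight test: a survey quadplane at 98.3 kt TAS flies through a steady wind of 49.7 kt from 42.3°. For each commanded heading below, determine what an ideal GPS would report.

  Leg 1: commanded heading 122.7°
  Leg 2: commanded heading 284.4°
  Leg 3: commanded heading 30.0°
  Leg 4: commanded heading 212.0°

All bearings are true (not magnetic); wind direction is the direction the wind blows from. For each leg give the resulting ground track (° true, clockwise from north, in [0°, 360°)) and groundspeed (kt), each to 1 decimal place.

Leg 1: heading 122.7°; drift +28.6° → track 151.3°, groundspeed 102.5 kt
Leg 2: heading 284.4°; drift -19.9° → track 264.5°, groundspeed 129.2 kt
Leg 3: heading 30.0°; drift -12.0° → track 18.0°, groundspeed 50.9 kt
Leg 4: heading 212.0°; drift +3.5° → track 215.5°, groundspeed 147.5 kt

Leg 1: track=151.3°, groundspeed=102.5 kt
Leg 2: track=264.5°, groundspeed=129.2 kt
Leg 3: track=18.0°, groundspeed=50.9 kt
Leg 4: track=215.5°, groundspeed=147.5 kt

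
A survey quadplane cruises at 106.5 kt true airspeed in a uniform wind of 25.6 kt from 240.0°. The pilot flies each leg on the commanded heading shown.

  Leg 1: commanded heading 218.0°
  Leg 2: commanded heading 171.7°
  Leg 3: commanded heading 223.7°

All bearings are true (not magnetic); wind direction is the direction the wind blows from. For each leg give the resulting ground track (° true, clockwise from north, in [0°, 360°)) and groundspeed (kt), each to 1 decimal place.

Leg 1: track=211.4°, groundspeed=83.3 kt
Leg 2: track=157.9°, groundspeed=99.9 kt
Leg 3: track=218.7°, groundspeed=82.2 kt

Leg 1: heading 218.0°; drift -6.6° → track 211.4°, groundspeed 83.3 kt
Leg 2: heading 171.7°; drift -13.8° → track 157.9°, groundspeed 99.9 kt
Leg 3: heading 223.7°; drift -5.0° → track 218.7°, groundspeed 82.2 kt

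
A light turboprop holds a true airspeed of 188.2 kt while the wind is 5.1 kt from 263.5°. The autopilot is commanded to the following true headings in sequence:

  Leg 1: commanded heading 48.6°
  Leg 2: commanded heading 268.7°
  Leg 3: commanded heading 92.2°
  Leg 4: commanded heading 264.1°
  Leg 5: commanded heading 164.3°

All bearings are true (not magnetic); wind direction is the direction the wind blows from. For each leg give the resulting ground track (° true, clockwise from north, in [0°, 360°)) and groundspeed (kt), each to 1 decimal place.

Leg 1: track=49.5°, groundspeed=192.4 kt
Leg 2: track=268.8°, groundspeed=183.1 kt
Leg 3: track=92.0°, groundspeed=193.2 kt
Leg 4: track=264.1°, groundspeed=183.1 kt
Leg 5: track=162.8°, groundspeed=189.1 kt

Leg 1: heading 48.6°; drift +0.9° → track 49.5°, groundspeed 192.4 kt
Leg 2: heading 268.7°; drift +0.1° → track 268.8°, groundspeed 183.1 kt
Leg 3: heading 92.2°; drift -0.2° → track 92.0°, groundspeed 193.2 kt
Leg 4: heading 264.1°; drift +0.0° → track 264.1°, groundspeed 183.1 kt
Leg 5: heading 164.3°; drift -1.5° → track 162.8°, groundspeed 189.1 kt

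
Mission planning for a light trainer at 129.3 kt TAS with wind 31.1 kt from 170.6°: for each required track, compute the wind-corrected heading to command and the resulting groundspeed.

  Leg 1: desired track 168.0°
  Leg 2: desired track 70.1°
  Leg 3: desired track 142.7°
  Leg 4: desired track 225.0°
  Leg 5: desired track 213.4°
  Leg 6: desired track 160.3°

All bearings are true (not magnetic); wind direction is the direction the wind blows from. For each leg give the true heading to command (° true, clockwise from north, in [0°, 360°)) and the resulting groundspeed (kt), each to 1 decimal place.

Leg 1: heading=168.6°, groundspeed=98.2 kt
Leg 2: heading=83.8°, groundspeed=131.3 kt
Leg 3: heading=149.2°, groundspeed=101.0 kt
Leg 4: heading=213.7°, groundspeed=108.7 kt
Leg 5: heading=204.0°, groundspeed=104.7 kt
Leg 6: heading=162.8°, groundspeed=98.6 kt

Leg 1: desired track 168.0°; wind correction +0.6° → command heading 168.6°, groundspeed 98.2 kt
Leg 2: desired track 70.1°; wind correction +13.7° → command heading 83.8°, groundspeed 131.3 kt
Leg 3: desired track 142.7°; wind correction +6.5° → command heading 149.2°, groundspeed 101.0 kt
Leg 4: desired track 225.0°; wind correction -11.3° → command heading 213.7°, groundspeed 108.7 kt
Leg 5: desired track 213.4°; wind correction -9.4° → command heading 204.0°, groundspeed 104.7 kt
Leg 6: desired track 160.3°; wind correction +2.5° → command heading 162.8°, groundspeed 98.6 kt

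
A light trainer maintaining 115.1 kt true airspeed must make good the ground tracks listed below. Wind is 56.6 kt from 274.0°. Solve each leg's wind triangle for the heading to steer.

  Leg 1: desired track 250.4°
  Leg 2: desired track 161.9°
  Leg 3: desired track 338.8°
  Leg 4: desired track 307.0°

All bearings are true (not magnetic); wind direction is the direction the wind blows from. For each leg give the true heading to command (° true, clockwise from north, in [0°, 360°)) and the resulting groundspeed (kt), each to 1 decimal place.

Leg 1: heading=261.8°, groundspeed=61.0 kt
Leg 2: heading=189.0°, groundspeed=123.8 kt
Leg 3: heading=312.4°, groundspeed=79.0 kt
Leg 4: heading=291.5°, groundspeed=63.4 kt

Leg 1: desired track 250.4°; wind correction +11.4° → command heading 261.8°, groundspeed 61.0 kt
Leg 2: desired track 161.9°; wind correction +27.1° → command heading 189.0°, groundspeed 123.8 kt
Leg 3: desired track 338.8°; wind correction -26.4° → command heading 312.4°, groundspeed 79.0 kt
Leg 4: desired track 307.0°; wind correction -15.5° → command heading 291.5°, groundspeed 63.4 kt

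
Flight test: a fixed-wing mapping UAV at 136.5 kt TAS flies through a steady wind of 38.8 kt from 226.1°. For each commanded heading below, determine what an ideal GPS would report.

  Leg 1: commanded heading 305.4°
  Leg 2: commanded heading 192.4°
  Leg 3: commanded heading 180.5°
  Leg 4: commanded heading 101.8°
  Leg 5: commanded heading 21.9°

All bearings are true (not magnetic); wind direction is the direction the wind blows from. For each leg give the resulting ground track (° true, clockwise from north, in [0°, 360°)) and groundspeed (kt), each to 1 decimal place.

Leg 1: track=321.8°, groundspeed=134.8 kt
Leg 2: track=180.7°, groundspeed=106.4 kt
Leg 3: track=166.3°, groundspeed=112.8 kt
Leg 4: track=90.4°, groundspeed=161.6 kt
Leg 5: track=27.2°, groundspeed=172.6 kt

Leg 1: heading 305.4°; drift +16.4° → track 321.8°, groundspeed 134.8 kt
Leg 2: heading 192.4°; drift -11.7° → track 180.7°, groundspeed 106.4 kt
Leg 3: heading 180.5°; drift -14.2° → track 166.3°, groundspeed 112.8 kt
Leg 4: heading 101.8°; drift -11.4° → track 90.4°, groundspeed 161.6 kt
Leg 5: heading 21.9°; drift +5.3° → track 27.2°, groundspeed 172.6 kt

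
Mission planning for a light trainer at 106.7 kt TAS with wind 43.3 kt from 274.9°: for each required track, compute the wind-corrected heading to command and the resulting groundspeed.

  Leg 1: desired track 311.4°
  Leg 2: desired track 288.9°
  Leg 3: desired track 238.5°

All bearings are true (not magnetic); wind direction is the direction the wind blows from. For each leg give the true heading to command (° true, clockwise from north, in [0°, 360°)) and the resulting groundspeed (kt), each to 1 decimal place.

Leg 1: heading=297.4°, groundspeed=68.7 kt
Leg 2: heading=283.3°, groundspeed=64.2 kt
Leg 3: heading=252.4°, groundspeed=68.7 kt

Leg 1: desired track 311.4°; wind correction -14.0° → command heading 297.4°, groundspeed 68.7 kt
Leg 2: desired track 288.9°; wind correction -5.6° → command heading 283.3°, groundspeed 64.2 kt
Leg 3: desired track 238.5°; wind correction +13.9° → command heading 252.4°, groundspeed 68.7 kt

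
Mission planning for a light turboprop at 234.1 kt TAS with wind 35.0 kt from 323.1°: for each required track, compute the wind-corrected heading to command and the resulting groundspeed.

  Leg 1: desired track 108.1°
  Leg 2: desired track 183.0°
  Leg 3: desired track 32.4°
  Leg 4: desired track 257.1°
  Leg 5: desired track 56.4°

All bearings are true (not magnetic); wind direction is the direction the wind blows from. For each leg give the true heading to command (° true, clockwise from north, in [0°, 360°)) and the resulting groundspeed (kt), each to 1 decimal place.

Leg 1: desired track 108.1°; wind correction -4.9° → command heading 103.2°, groundspeed 261.9 kt
Leg 2: desired track 183.0°; wind correction +5.5° → command heading 188.5°, groundspeed 259.9 kt
Leg 3: desired track 32.4°; wind correction -8.0° → command heading 24.4°, groundspeed 219.4 kt
Leg 4: desired track 257.1°; wind correction +7.9° → command heading 265.0°, groundspeed 217.7 kt
Leg 5: desired track 56.4°; wind correction -8.6° → command heading 47.8°, groundspeed 233.5 kt

Leg 1: heading=103.2°, groundspeed=261.9 kt
Leg 2: heading=188.5°, groundspeed=259.9 kt
Leg 3: heading=24.4°, groundspeed=219.4 kt
Leg 4: heading=265.0°, groundspeed=217.7 kt
Leg 5: heading=47.8°, groundspeed=233.5 kt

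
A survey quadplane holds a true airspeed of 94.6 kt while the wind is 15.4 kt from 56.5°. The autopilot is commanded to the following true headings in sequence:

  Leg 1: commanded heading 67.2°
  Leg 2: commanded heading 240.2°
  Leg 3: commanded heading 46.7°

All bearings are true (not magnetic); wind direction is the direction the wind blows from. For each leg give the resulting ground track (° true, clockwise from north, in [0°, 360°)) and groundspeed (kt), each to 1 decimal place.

Leg 1: heading 67.2°; drift +2.1° → track 69.3°, groundspeed 79.5 kt
Leg 2: heading 240.2°; drift -0.5° → track 239.7°, groundspeed 110.0 kt
Leg 3: heading 46.7°; drift -1.9° → track 44.8°, groundspeed 79.5 kt

Leg 1: track=69.3°, groundspeed=79.5 kt
Leg 2: track=239.7°, groundspeed=110.0 kt
Leg 3: track=44.8°, groundspeed=79.5 kt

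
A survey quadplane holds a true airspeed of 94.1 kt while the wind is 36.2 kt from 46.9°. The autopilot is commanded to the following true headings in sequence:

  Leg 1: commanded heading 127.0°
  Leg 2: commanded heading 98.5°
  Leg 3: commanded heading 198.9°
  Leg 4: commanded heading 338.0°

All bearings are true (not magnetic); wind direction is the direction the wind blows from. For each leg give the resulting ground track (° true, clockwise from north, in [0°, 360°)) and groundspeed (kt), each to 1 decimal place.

Leg 1: heading 127.0°; drift +22.1° → track 149.1°, groundspeed 94.8 kt
Leg 2: heading 98.5°; drift +21.6° → track 120.1°, groundspeed 77.0 kt
Leg 3: heading 198.9°; drift +7.7° → track 206.6°, groundspeed 127.2 kt
Leg 4: heading 338.0°; drift -22.6° → track 315.4°, groundspeed 87.8 kt

Leg 1: track=149.1°, groundspeed=94.8 kt
Leg 2: track=120.1°, groundspeed=77.0 kt
Leg 3: track=206.6°, groundspeed=127.2 kt
Leg 4: track=315.4°, groundspeed=87.8 kt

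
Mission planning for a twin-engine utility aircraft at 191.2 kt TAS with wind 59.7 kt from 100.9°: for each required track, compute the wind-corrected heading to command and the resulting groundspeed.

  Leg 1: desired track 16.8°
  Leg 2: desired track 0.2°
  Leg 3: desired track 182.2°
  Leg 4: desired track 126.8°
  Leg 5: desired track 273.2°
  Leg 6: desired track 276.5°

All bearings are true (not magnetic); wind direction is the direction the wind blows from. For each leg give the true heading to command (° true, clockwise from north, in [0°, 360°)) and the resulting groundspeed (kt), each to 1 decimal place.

Leg 1: desired track 16.8°; wind correction +18.1° → command heading 34.9°, groundspeed 175.6 kt
Leg 2: desired track 0.2°; wind correction +17.9° → command heading 18.1°, groundspeed 193.1 kt
Leg 3: desired track 182.2°; wind correction -18.0° → command heading 164.2°, groundspeed 172.8 kt
Leg 4: desired track 126.8°; wind correction -7.8° → command heading 119.0°, groundspeed 135.7 kt
Leg 5: desired track 273.2°; wind correction -2.4° → command heading 270.8°, groundspeed 250.2 kt
Leg 6: desired track 276.5°; wind correction -1.4° → command heading 275.1°, groundspeed 250.7 kt

Leg 1: heading=34.9°, groundspeed=175.6 kt
Leg 2: heading=18.1°, groundspeed=193.1 kt
Leg 3: heading=164.2°, groundspeed=172.8 kt
Leg 4: heading=119.0°, groundspeed=135.7 kt
Leg 5: heading=270.8°, groundspeed=250.2 kt
Leg 6: heading=275.1°, groundspeed=250.7 kt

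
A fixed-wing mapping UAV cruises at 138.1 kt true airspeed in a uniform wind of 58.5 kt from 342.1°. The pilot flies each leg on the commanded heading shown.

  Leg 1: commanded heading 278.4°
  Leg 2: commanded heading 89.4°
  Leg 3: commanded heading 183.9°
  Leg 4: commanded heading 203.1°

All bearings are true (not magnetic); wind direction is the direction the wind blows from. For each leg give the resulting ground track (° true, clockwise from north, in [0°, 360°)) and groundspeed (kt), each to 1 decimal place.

Leg 1: heading 278.4°; drift -25.1° → track 253.3°, groundspeed 123.8 kt
Leg 2: heading 89.4°; drift +19.8° → track 109.2°, groundspeed 165.2 kt
Leg 3: heading 183.9°; drift -6.4° → track 177.5°, groundspeed 193.6 kt
Leg 4: heading 203.1°; drift -11.9° → track 191.2°, groundspeed 186.2 kt

Leg 1: track=253.3°, groundspeed=123.8 kt
Leg 2: track=109.2°, groundspeed=165.2 kt
Leg 3: track=177.5°, groundspeed=193.6 kt
Leg 4: track=191.2°, groundspeed=186.2 kt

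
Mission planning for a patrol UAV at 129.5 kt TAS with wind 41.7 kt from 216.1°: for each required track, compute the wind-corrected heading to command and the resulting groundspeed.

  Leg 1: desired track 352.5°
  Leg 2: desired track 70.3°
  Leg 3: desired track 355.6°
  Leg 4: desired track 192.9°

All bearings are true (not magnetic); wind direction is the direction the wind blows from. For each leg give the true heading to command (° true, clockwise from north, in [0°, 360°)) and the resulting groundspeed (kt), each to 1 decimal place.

Leg 1: heading=339.7°, groundspeed=156.5 kt
Leg 2: heading=80.7°, groundspeed=161.9 kt
Leg 3: heading=343.5°, groundspeed=158.3 kt
Leg 4: heading=200.2°, groundspeed=90.1 kt

Leg 1: desired track 352.5°; wind correction -12.8° → command heading 339.7°, groundspeed 156.5 kt
Leg 2: desired track 70.3°; wind correction +10.4° → command heading 80.7°, groundspeed 161.9 kt
Leg 3: desired track 355.6°; wind correction -12.1° → command heading 343.5°, groundspeed 158.3 kt
Leg 4: desired track 192.9°; wind correction +7.3° → command heading 200.2°, groundspeed 90.1 kt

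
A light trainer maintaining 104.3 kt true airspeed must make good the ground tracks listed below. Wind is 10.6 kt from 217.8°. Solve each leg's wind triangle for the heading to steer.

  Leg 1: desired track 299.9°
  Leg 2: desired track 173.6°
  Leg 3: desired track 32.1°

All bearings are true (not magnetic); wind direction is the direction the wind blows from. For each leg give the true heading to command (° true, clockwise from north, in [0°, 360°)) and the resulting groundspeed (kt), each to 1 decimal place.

Leg 1: desired track 299.9°; wind correction -5.8° → command heading 294.1°, groundspeed 102.3 kt
Leg 2: desired track 173.6°; wind correction +4.1° → command heading 177.7°, groundspeed 96.4 kt
Leg 3: desired track 32.1°; wind correction -0.6° → command heading 31.5°, groundspeed 114.8 kt

Leg 1: heading=294.1°, groundspeed=102.3 kt
Leg 2: heading=177.7°, groundspeed=96.4 kt
Leg 3: heading=31.5°, groundspeed=114.8 kt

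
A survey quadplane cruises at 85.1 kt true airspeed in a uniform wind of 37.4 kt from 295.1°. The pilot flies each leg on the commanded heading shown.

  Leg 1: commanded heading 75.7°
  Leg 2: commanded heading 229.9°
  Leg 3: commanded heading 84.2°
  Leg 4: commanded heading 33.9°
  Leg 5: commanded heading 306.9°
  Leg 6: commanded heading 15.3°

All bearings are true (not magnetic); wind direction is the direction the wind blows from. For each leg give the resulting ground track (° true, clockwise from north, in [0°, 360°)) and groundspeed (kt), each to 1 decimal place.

Leg 1: track=87.5°, groundspeed=116.4 kt
Leg 2: track=203.8°, groundspeed=77.3 kt
Leg 3: track=93.5°, groundspeed=118.8 kt
Leg 4: track=56.0°, groundspeed=98.1 kt
Leg 5: track=315.9°, groundspeed=49.1 kt
Leg 6: track=40.4°, groundspeed=86.9 kt

Leg 1: heading 75.7°; drift +11.8° → track 87.5°, groundspeed 116.4 kt
Leg 2: heading 229.9°; drift -26.1° → track 203.8°, groundspeed 77.3 kt
Leg 3: heading 84.2°; drift +9.3° → track 93.5°, groundspeed 118.8 kt
Leg 4: heading 33.9°; drift +22.1° → track 56.0°, groundspeed 98.1 kt
Leg 5: heading 306.9°; drift +9.0° → track 315.9°, groundspeed 49.1 kt
Leg 6: heading 15.3°; drift +25.1° → track 40.4°, groundspeed 86.9 kt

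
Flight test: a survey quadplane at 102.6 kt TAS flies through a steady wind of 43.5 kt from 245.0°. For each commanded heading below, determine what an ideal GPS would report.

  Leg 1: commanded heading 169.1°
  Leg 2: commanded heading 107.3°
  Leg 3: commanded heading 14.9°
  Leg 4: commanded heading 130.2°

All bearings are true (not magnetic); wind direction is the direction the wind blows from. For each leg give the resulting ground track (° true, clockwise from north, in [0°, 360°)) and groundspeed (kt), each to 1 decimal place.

Leg 1: heading 169.1°; drift -24.6° → track 144.5°, groundspeed 101.2 kt
Leg 2: heading 107.3°; drift -12.3° → track 95.0°, groundspeed 137.9 kt
Leg 3: heading 14.9°; drift +14.3° → track 29.2°, groundspeed 134.7 kt
Leg 4: heading 130.2°; drift -18.1° → track 112.1°, groundspeed 127.1 kt

Leg 1: track=144.5°, groundspeed=101.2 kt
Leg 2: track=95.0°, groundspeed=137.9 kt
Leg 3: track=29.2°, groundspeed=134.7 kt
Leg 4: track=112.1°, groundspeed=127.1 kt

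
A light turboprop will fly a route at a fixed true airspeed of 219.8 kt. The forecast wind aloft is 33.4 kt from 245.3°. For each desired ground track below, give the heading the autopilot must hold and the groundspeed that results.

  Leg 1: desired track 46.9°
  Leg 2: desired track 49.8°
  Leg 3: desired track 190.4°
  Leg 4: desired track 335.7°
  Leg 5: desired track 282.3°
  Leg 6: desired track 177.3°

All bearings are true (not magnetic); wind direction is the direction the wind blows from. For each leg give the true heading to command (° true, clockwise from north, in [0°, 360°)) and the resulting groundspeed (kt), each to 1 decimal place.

Leg 1: desired track 46.9°; wind correction -2.7° → command heading 44.2°, groundspeed 251.2 kt
Leg 2: desired track 49.8°; wind correction -2.3° → command heading 47.5°, groundspeed 251.8 kt
Leg 3: desired track 190.4°; wind correction +7.1° → command heading 197.5°, groundspeed 198.9 kt
Leg 4: desired track 335.7°; wind correction -8.7° → command heading 327.0°, groundspeed 217.5 kt
Leg 5: desired track 282.3°; wind correction -5.2° → command heading 277.1°, groundspeed 192.2 kt
Leg 6: desired track 177.3°; wind correction +8.1° → command heading 185.4°, groundspeed 205.1 kt

Leg 1: heading=44.2°, groundspeed=251.2 kt
Leg 2: heading=47.5°, groundspeed=251.8 kt
Leg 3: heading=197.5°, groundspeed=198.9 kt
Leg 4: heading=327.0°, groundspeed=217.5 kt
Leg 5: heading=277.1°, groundspeed=192.2 kt
Leg 6: heading=185.4°, groundspeed=205.1 kt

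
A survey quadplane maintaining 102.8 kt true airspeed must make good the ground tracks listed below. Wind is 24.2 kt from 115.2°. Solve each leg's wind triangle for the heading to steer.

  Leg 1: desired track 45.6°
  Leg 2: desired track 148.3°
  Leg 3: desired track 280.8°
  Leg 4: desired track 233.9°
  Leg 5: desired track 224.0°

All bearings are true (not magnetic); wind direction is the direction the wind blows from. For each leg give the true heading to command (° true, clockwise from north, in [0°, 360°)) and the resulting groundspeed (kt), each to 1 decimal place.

Leg 1: heading=58.3°, groundspeed=91.8 kt
Leg 2: heading=140.9°, groundspeed=81.7 kt
Leg 3: heading=277.4°, groundspeed=126.1 kt
Leg 4: heading=222.0°, groundspeed=112.2 kt
Leg 5: heading=211.1°, groundspeed=108.0 kt

Leg 1: desired track 45.6°; wind correction +12.7° → command heading 58.3°, groundspeed 91.8 kt
Leg 2: desired track 148.3°; wind correction -7.4° → command heading 140.9°, groundspeed 81.7 kt
Leg 3: desired track 280.8°; wind correction -3.4° → command heading 277.4°, groundspeed 126.1 kt
Leg 4: desired track 233.9°; wind correction -11.9° → command heading 222.0°, groundspeed 112.2 kt
Leg 5: desired track 224.0°; wind correction -12.9° → command heading 211.1°, groundspeed 108.0 kt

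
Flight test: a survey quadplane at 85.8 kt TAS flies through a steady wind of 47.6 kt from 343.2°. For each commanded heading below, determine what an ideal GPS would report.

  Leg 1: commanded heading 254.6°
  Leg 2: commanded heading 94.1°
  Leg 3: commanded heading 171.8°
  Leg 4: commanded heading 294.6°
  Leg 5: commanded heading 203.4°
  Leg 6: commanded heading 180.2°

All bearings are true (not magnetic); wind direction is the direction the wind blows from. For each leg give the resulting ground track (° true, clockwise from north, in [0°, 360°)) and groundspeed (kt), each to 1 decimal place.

Leg 1: heading 254.6°; drift -29.3° → track 225.3°, groundspeed 97.1 kt
Leg 2: heading 94.1°; drift +23.4° → track 117.5°, groundspeed 112.0 kt
Leg 3: heading 171.8°; drift -3.1° → track 168.7°, groundspeed 133.1 kt
Leg 4: heading 294.6°; drift -33.3° → track 261.3°, groundspeed 65.0 kt
Leg 5: heading 203.4°; drift -14.1° → track 189.3°, groundspeed 126.0 kt
Leg 6: heading 180.2°; drift -6.0° → track 174.2°, groundspeed 132.1 kt

Leg 1: track=225.3°, groundspeed=97.1 kt
Leg 2: track=117.5°, groundspeed=112.0 kt
Leg 3: track=168.7°, groundspeed=133.1 kt
Leg 4: track=261.3°, groundspeed=65.0 kt
Leg 5: track=189.3°, groundspeed=126.0 kt
Leg 6: track=174.2°, groundspeed=132.1 kt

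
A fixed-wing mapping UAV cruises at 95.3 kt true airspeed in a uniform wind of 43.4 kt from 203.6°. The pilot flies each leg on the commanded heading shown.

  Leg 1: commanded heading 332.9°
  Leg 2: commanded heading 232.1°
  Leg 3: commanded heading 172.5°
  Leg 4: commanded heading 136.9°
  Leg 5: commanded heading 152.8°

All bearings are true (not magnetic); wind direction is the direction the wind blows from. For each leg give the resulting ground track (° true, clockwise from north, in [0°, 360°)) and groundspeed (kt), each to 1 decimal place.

Leg 1: heading 332.9°; drift +15.3° → track 348.2°, groundspeed 127.3 kt
Leg 2: heading 232.1°; drift +19.9° → track 252.0°, groundspeed 60.8 kt
Leg 3: heading 172.5°; drift -21.1° → track 151.4°, groundspeed 62.3 kt
Leg 4: heading 136.9°; drift -27.0° → track 109.9°, groundspeed 87.7 kt
Leg 5: heading 152.8°; drift -26.4° → track 126.4°, groundspeed 75.7 kt

Leg 1: track=348.2°, groundspeed=127.3 kt
Leg 2: track=252.0°, groundspeed=60.8 kt
Leg 3: track=151.4°, groundspeed=62.3 kt
Leg 4: track=109.9°, groundspeed=87.7 kt
Leg 5: track=126.4°, groundspeed=75.7 kt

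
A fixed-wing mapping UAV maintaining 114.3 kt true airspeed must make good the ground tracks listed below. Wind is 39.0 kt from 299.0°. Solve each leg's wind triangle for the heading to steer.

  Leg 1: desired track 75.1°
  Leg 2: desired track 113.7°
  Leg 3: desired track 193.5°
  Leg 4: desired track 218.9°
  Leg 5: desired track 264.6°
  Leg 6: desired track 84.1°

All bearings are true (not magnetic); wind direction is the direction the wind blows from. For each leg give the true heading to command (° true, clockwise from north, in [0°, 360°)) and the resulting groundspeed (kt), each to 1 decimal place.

Leg 1: heading=61.4°, groundspeed=139.2 kt
Leg 2: heading=111.9°, groundspeed=153.1 kt
Leg 3: heading=212.7°, groundspeed=118.4 kt
Leg 4: heading=238.5°, groundspeed=100.9 kt
Leg 5: heading=275.7°, groundspeed=80.0 kt
Leg 6: heading=72.8°, groundspeed=144.1 kt

Leg 1: desired track 75.1°; wind correction -13.7° → command heading 61.4°, groundspeed 139.2 kt
Leg 2: desired track 113.7°; wind correction -1.8° → command heading 111.9°, groundspeed 153.1 kt
Leg 3: desired track 193.5°; wind correction +19.2° → command heading 212.7°, groundspeed 118.4 kt
Leg 4: desired track 218.9°; wind correction +19.6° → command heading 238.5°, groundspeed 100.9 kt
Leg 5: desired track 264.6°; wind correction +11.1° → command heading 275.7°, groundspeed 80.0 kt
Leg 6: desired track 84.1°; wind correction -11.3° → command heading 72.8°, groundspeed 144.1 kt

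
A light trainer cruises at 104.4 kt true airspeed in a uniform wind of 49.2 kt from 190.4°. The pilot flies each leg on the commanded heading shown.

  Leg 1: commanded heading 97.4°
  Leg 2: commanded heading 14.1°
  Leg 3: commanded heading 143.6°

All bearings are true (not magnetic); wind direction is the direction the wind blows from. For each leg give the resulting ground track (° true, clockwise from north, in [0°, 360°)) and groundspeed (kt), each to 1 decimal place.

Leg 1: heading 97.4°; drift -24.7° → track 72.7°, groundspeed 117.7 kt
Leg 2: heading 14.1°; drift -1.2° → track 12.9°, groundspeed 153.5 kt
Leg 3: heading 143.6°; drift -26.9° → track 116.7°, groundspeed 79.3 kt

Leg 1: track=72.7°, groundspeed=117.7 kt
Leg 2: track=12.9°, groundspeed=153.5 kt
Leg 3: track=116.7°, groundspeed=79.3 kt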